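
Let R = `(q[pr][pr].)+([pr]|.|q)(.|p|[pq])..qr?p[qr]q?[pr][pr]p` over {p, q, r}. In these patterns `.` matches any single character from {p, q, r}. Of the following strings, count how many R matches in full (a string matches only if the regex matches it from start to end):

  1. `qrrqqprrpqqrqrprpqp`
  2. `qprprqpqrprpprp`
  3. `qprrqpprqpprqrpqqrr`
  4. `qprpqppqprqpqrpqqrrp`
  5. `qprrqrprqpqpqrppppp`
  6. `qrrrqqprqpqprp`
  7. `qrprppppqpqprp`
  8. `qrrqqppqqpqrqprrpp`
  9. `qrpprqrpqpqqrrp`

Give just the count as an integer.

1 → no match
2 → no match
3 → no match — must end with `p`
4 → match
5 → no match
6 → match
7 → match
8 → match
9 → match
Total matched: 5

5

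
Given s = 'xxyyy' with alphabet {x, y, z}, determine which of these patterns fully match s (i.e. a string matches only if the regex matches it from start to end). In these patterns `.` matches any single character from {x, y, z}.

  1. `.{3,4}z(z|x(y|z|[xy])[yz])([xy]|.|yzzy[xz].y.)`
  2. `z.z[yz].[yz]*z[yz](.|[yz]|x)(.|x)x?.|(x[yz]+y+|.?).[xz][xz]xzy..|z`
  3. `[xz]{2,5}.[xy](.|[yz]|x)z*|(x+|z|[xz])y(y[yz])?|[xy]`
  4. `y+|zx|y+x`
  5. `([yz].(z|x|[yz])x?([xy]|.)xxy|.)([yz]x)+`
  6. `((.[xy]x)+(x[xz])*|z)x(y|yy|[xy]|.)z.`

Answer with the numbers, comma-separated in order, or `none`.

3

1 → no match
2 → no match
3 → match
4 → no match
5 → no match — must end with 'x'
6 → no match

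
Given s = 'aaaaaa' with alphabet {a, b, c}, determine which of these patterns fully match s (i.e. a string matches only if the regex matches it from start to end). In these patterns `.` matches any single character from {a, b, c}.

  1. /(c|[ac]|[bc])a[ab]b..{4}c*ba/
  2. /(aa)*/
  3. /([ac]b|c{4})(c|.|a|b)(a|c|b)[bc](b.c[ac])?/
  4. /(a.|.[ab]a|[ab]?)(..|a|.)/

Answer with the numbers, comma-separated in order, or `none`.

1 → no match — must end with 'ba'
2 → match
3 → no match
4 → no match

2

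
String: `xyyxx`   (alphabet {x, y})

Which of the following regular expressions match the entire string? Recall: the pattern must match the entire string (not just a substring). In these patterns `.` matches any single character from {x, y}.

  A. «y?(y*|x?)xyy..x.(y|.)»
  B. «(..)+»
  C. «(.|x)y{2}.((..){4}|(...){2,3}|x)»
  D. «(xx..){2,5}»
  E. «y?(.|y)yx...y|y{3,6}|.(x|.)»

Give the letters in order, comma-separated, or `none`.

A → no match
B → no match
C → match
D → no match — must start with `xx`
E → no match

C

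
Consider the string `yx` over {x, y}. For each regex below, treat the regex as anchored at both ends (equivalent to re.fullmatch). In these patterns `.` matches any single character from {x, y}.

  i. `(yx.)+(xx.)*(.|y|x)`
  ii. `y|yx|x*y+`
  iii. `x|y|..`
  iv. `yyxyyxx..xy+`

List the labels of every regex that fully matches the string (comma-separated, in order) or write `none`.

ii, iii

i → no match
ii → match
iii → match
iv → no match — must start with `yyxyyxx`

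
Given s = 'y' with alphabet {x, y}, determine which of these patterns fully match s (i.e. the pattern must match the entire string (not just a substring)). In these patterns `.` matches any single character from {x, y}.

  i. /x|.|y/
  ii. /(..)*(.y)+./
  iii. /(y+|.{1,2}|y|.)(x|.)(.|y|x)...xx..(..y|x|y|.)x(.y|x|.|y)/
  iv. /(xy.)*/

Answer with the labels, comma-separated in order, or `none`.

i → match
ii → no match
iii → no match
iv → no match

i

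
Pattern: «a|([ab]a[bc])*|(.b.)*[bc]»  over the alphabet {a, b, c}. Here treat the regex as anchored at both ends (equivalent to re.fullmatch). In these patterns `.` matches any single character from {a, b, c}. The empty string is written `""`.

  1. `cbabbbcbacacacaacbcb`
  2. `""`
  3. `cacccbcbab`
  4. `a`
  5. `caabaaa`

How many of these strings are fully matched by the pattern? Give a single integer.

2

1 → no match
2. `""` → match
3. `cacccbcbab` → no match
4. `a` → match
5. `caabaaa` → no match
Total matched: 2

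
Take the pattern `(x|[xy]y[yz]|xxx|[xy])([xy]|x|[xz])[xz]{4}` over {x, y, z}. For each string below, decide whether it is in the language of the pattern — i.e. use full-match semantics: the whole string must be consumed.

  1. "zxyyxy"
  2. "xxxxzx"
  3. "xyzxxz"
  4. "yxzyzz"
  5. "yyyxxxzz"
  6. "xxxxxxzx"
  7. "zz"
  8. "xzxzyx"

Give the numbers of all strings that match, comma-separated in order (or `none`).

1. "zxyyxy" → no match
2. "xxxxzx" → match
3. "xyzxxz" → match
4. "yxzyzz" → no match
5. "yyyxxxzz" → match
6. "xxxxxxzx" → match
7. "zz" → no match
8. "xzxzyx" → no match

2, 3, 5, 6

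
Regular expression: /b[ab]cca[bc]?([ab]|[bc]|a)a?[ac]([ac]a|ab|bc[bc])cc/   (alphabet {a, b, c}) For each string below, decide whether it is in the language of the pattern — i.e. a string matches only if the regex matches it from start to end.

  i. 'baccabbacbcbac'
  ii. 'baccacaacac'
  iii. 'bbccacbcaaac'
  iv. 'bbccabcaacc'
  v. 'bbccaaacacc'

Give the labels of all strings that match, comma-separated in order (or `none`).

i → no match — must end with 'cc'
ii. 'baccacaacac' → no match — must end with 'cc'
iii. 'bbccacbcaaac' → no match — must end with 'cc'
iv. 'bbccabcaacc' → match
v. 'bbccaaacacc' → match

iv, v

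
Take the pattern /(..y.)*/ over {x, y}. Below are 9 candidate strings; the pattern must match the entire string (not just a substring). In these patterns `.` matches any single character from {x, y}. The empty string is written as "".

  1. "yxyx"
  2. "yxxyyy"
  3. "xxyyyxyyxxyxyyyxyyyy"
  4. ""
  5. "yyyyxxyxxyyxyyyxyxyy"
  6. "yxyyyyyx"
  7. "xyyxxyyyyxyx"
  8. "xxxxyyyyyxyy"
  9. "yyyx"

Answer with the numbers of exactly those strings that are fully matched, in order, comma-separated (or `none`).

1 → match
2 → no match
3 → match
4 → match
5 → match
6 → match
7 → match
8 → no match
9 → match

1, 3, 4, 5, 6, 7, 9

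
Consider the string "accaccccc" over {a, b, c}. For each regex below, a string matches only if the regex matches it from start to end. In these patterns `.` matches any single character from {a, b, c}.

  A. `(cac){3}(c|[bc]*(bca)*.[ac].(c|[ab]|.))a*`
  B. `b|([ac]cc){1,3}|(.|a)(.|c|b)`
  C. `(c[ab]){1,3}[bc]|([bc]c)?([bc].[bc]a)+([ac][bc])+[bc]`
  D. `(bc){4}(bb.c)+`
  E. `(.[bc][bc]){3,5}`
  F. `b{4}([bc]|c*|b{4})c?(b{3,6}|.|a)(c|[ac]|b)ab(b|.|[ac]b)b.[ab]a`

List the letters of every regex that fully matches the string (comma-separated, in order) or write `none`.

A → no match — must start with "cac"
B → match
C → no match
D → no match — must start with "bc"
E → match
F → no match — must start with "b"

B, E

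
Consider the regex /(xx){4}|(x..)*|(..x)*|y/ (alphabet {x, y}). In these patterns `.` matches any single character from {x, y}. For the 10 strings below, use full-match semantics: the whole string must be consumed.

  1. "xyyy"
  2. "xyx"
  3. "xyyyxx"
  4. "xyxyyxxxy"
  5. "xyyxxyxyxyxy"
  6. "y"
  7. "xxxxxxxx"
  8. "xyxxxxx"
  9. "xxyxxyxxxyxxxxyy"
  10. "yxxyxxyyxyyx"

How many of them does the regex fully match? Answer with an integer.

4

1 → no match
2 → match
3 → no match
4 → no match
5 → no match
6 → match
7 → match
8 → no match
9 → no match
10 → match
Total matched: 4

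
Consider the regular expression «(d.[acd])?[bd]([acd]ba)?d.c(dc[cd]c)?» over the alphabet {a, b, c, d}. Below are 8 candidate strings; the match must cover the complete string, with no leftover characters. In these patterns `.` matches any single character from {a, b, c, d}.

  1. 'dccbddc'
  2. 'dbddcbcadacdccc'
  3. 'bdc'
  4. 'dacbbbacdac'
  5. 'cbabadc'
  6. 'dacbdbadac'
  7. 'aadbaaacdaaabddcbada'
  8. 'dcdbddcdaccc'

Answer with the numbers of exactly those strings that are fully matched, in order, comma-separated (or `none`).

1. 'dccbddc' → match
2 → no match
3. 'bdc' → no match
4. 'dacbbbacdac' → no match
5. 'cbabadc' → no match
6. 'dacbdbadac' → match
7 → no match
8. 'dcdbddcdaccc' → no match

1, 6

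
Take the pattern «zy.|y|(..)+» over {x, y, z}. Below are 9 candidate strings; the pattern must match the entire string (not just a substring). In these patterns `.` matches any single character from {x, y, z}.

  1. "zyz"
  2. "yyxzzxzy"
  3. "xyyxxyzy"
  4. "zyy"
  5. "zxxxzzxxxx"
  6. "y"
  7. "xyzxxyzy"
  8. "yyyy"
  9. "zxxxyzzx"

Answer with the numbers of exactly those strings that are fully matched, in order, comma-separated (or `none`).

1, 2, 3, 4, 5, 6, 7, 8, 9

1 → match
2 → match
3 → match
4 → match
5 → match
6 → match
7 → match
8 → match
9 → match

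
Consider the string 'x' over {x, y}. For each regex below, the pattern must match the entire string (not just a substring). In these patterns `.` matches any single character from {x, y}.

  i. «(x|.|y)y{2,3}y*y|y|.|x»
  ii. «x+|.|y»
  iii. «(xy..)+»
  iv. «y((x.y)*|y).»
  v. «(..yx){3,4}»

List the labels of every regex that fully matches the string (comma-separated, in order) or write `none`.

i → match
ii → match
iii → no match — must start with 'xy'
iv → no match — must start with 'y'
v → no match — must end with 'yx'

i, ii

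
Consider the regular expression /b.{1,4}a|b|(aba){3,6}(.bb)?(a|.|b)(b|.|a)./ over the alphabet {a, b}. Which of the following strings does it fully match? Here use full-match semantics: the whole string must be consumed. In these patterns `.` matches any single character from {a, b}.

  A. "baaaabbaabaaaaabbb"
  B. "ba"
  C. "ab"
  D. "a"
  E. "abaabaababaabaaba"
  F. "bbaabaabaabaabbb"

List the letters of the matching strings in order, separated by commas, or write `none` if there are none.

none

A → no match
B → no match
C → no match
D → no match
E → no match
F → no match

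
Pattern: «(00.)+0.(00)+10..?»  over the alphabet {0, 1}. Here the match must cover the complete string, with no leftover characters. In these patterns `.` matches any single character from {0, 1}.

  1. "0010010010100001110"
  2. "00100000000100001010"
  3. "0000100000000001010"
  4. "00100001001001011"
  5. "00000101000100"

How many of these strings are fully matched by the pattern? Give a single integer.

1 → no match
2 → match
3 → match
4 → no match
5 → no match
Total matched: 2

2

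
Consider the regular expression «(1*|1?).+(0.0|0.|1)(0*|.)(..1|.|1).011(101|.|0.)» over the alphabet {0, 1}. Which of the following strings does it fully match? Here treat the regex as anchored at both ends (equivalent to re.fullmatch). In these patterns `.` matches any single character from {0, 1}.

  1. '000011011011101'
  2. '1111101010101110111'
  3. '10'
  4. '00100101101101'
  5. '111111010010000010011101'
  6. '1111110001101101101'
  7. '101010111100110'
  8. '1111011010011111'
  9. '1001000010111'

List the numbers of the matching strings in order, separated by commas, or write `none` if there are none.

1, 2, 4, 5, 6, 7, 9

1 → match
2 → match
3 → no match
4 → match
5 → match
6 → match
7 → match
8 → no match
9 → match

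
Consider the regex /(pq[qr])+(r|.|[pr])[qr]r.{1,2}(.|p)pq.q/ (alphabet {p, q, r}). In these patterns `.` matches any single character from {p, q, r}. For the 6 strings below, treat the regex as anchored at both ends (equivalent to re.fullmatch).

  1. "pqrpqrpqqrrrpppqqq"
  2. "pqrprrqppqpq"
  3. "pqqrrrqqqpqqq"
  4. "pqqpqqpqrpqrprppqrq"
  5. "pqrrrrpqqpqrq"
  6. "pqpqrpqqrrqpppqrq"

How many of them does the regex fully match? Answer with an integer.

1 → match
2 → match
3 → match
4 → match
5 → match
6 → no match
Total matched: 5

5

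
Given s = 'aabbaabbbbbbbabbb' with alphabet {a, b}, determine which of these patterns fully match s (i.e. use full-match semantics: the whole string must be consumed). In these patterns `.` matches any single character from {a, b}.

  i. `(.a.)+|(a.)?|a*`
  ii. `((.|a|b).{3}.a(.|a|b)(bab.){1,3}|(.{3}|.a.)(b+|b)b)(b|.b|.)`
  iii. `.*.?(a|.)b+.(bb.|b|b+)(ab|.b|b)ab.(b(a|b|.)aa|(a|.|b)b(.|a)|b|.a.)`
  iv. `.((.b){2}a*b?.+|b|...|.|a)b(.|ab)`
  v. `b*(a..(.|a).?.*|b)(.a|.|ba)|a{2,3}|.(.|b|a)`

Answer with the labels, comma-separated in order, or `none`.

i → no match
ii → no match
iii → match
iv → no match
v → match

iii, v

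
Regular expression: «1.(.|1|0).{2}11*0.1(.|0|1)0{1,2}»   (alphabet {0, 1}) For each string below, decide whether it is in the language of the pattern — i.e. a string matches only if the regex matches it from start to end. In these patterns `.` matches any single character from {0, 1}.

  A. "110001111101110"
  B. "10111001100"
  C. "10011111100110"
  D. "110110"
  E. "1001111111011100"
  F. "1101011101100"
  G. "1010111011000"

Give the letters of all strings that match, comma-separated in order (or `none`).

A, C, E, F, G

A → match
B. "10111001100" → no match
C → match
D. "110110" → no match
E → match
F → match
G → match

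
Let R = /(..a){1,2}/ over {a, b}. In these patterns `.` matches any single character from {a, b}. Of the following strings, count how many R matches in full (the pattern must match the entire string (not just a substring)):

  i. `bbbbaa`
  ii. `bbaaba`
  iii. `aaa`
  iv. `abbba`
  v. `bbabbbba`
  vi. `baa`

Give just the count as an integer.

i. `bbbbaa` → no match
ii. `bbaaba` → match
iii. `aaa` → match
iv. `abbba` → no match
v. `bbabbbba` → no match
vi. `baa` → match
Total matched: 3

3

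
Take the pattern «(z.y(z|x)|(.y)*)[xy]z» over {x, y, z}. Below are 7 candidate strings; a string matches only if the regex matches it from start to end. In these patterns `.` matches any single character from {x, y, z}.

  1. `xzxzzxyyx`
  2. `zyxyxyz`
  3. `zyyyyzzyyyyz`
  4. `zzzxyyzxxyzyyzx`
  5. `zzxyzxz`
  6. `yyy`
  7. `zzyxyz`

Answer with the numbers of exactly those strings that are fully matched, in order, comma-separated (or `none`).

1 → no match — must end with `z`
2 → no match
3 → no match
4 → no match — must end with `z`
5 → no match
6 → no match — must end with `z`
7 → match

7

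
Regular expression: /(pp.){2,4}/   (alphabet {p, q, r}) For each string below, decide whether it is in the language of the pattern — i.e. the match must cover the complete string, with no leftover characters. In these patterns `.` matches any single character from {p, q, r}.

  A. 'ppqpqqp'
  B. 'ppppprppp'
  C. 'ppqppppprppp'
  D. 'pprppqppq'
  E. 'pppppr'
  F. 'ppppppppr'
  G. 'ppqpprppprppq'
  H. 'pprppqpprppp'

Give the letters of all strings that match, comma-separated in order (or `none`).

B, C, D, E, F, H

A → no match
B → match
C → match
D → match
E → match
F → match
G → no match
H → match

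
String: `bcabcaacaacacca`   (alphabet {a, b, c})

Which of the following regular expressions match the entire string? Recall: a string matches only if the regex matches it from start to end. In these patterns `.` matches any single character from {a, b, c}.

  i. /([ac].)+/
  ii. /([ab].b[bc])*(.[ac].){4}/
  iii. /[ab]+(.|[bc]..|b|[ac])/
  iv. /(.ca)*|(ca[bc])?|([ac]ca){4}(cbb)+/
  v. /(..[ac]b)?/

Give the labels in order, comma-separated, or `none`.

i → no match
ii → no match
iii → no match
iv → match
v → no match

iv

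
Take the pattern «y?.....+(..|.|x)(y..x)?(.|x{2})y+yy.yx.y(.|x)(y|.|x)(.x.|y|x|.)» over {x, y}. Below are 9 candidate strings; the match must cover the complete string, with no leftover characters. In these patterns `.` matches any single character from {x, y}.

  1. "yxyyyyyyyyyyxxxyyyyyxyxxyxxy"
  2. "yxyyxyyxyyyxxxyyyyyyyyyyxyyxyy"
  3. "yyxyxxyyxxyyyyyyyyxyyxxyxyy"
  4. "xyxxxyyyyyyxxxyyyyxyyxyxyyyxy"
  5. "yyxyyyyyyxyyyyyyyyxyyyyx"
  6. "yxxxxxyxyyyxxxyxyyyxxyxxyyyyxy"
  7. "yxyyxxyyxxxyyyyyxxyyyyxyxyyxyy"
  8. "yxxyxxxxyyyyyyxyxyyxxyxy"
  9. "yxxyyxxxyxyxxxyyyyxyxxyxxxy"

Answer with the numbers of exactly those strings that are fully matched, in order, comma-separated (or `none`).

1 → match
2 → match
3 → no match
4 → no match
5 → match
6 → no match
7 → match
8 → match
9 → no match

1, 2, 5, 7, 8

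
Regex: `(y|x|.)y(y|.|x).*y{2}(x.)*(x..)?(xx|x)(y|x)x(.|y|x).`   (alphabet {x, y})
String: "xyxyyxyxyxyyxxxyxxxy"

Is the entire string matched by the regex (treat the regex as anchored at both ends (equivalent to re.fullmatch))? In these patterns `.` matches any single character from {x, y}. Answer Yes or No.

No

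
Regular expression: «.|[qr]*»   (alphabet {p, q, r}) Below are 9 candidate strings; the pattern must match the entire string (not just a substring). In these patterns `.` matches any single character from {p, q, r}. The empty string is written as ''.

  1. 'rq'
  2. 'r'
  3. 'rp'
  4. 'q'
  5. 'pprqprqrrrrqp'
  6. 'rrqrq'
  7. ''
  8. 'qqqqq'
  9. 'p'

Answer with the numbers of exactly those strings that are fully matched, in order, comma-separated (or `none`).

1, 2, 4, 6, 7, 8, 9

1. 'rq' → match
2. 'r' → match
3. 'rp' → no match
4. 'q' → match
5 → no match
6. 'rrqrq' → match
7. '' → match
8. 'qqqqq' → match
9. 'p' → match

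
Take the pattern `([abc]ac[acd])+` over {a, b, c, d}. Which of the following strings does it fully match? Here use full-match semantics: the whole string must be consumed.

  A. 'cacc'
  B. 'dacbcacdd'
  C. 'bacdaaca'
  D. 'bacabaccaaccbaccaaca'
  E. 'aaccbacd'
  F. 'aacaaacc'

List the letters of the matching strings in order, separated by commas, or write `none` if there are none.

A. 'cacc' → match
B. 'dacbcacdd' → no match
C. 'bacdaaca' → match
D → match
E. 'aaccbacd' → match
F. 'aacaaacc' → match

A, C, D, E, F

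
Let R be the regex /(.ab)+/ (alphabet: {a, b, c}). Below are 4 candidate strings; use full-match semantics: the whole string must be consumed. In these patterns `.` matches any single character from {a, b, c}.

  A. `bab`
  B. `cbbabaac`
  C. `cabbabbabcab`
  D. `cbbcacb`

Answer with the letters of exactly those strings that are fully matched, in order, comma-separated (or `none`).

A, C

A → match
B → no match — must end with `ab`
C → match
D → no match — must end with `ab`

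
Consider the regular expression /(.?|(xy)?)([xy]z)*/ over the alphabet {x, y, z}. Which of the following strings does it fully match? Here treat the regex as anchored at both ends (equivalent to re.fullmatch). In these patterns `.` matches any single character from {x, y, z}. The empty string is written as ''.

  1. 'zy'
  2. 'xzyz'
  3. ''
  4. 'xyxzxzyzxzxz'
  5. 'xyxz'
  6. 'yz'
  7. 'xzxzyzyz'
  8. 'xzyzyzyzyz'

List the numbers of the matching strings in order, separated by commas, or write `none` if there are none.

1 → no match
2 → match
3 → match
4 → match
5 → match
6 → match
7 → match
8 → match

2, 3, 4, 5, 6, 7, 8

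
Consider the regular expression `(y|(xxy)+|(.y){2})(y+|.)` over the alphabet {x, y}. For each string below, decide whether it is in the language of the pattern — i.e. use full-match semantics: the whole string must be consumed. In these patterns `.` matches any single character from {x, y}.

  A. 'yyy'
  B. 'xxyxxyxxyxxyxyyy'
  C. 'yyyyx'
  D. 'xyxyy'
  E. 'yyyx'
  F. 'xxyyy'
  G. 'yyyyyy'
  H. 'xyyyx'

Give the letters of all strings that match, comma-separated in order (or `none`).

A, C, D, F, G, H

A. 'yyy' → match
B → no match
C. 'yyyyx' → match
D. 'xyxyy' → match
E. 'yyyx' → no match
F. 'xxyyy' → match
G. 'yyyyyy' → match
H. 'xyyyx' → match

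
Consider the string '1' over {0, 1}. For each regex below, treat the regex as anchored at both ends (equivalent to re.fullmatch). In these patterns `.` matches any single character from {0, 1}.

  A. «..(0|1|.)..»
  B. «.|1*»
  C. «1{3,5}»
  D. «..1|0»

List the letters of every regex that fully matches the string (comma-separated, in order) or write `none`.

A → no match
B → match
C → no match
D → no match

B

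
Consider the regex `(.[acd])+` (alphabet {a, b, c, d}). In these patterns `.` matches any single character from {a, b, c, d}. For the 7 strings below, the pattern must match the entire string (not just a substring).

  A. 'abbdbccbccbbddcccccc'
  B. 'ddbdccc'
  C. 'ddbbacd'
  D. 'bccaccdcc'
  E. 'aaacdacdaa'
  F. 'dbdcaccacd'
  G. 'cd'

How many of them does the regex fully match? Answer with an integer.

A → no match
B → no match
C → no match
D → no match
E → match
F → no match
G → match
Total matched: 2

2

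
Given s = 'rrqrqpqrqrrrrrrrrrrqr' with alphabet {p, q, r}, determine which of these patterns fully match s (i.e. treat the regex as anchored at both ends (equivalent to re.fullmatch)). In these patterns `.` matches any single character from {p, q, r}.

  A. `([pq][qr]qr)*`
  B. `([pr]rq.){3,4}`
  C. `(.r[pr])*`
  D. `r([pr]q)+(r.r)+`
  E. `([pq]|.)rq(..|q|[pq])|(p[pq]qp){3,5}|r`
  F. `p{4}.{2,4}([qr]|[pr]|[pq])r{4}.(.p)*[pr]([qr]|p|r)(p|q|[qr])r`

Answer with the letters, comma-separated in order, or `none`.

D

A → no match
B → no match
C → no match
D → match
E → no match
F → no match — must start with 'p'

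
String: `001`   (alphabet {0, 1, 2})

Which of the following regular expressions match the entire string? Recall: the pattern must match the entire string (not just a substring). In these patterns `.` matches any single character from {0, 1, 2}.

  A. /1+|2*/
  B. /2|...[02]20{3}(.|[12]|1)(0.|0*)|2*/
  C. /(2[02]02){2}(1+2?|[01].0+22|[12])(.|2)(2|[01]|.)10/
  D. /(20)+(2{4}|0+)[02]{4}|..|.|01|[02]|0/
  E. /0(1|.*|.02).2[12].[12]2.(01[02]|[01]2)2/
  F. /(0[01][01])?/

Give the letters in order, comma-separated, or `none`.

F

A → no match
B → no match
C → no match — must start with `2`
D → no match
E → no match — must end with `2`
F → match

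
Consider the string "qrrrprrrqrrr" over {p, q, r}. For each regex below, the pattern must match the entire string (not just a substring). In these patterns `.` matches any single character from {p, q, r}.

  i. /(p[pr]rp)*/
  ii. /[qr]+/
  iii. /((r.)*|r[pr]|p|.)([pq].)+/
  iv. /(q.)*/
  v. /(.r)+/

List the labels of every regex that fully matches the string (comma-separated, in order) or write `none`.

v

i → no match
ii → no match
iii → no match
iv → no match
v → match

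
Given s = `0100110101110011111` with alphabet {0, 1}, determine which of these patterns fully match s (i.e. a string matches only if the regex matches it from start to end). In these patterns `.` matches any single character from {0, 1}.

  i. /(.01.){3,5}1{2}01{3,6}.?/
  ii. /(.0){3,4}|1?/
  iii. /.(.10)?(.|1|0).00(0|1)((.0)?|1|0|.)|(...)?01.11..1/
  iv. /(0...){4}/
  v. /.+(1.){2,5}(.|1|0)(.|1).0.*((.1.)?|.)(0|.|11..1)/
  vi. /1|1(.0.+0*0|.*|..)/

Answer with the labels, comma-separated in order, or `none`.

i → no match
ii → no match
iii → no match
iv → no match
v → match
vi → no match — must start with `1`

v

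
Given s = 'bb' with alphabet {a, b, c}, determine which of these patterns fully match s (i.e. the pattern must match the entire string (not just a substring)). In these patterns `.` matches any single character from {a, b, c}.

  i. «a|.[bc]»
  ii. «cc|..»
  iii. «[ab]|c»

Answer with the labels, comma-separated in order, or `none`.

i → match
ii → match
iii → no match

i, ii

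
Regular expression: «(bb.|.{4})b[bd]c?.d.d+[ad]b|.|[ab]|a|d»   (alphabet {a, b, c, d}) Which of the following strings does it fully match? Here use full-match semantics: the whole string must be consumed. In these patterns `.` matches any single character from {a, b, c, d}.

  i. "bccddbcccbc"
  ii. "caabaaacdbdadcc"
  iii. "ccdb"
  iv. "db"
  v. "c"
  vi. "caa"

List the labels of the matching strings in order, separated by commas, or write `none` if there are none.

i → no match
ii → no match
iii → no match
iv → no match
v → match
vi → no match

v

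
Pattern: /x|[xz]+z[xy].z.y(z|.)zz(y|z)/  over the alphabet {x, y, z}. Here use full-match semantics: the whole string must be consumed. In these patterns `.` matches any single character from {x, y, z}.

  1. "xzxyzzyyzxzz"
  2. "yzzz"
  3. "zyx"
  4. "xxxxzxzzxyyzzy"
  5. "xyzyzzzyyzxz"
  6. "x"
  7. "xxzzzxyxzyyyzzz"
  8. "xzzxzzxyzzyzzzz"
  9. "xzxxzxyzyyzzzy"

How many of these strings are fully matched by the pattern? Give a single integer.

4

1 → no match
2 → no match
3 → no match
4 → match
5 → no match
6 → match
7 → no match
8 → match
9 → match
Total matched: 4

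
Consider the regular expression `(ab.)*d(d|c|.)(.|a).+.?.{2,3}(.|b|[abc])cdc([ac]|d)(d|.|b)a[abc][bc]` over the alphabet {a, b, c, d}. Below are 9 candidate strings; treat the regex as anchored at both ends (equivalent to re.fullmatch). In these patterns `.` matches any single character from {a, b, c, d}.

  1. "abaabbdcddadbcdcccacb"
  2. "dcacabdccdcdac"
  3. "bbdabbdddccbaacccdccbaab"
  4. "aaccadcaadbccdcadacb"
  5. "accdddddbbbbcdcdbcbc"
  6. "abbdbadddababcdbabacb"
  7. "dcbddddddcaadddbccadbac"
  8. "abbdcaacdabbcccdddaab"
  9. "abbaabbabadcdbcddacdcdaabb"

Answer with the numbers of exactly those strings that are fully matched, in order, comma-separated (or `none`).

1 → match
2 → no match
3 → no match
4 → no match
5 → no match
6 → no match
7 → no match
8 → no match
9 → no match

1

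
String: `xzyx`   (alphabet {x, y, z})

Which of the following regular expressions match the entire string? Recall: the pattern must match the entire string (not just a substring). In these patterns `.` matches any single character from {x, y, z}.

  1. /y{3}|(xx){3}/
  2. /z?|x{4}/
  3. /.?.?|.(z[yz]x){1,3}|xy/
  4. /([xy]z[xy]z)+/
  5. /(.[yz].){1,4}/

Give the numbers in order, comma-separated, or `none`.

1 → no match
2 → no match
3 → match
4 → no match — must end with `z`
5 → no match

3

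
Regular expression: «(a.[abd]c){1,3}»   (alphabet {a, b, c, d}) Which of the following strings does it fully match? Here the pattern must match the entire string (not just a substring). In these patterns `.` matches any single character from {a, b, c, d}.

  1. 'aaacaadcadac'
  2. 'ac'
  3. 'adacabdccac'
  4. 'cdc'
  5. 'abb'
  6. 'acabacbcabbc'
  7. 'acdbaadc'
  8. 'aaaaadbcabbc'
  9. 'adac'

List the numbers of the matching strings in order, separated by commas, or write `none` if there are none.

1 → match
2 → no match
3 → no match
4 → no match — must start with 'a'
5 → no match — must end with 'c'
6 → no match
7 → no match
8 → no match
9 → match

1, 9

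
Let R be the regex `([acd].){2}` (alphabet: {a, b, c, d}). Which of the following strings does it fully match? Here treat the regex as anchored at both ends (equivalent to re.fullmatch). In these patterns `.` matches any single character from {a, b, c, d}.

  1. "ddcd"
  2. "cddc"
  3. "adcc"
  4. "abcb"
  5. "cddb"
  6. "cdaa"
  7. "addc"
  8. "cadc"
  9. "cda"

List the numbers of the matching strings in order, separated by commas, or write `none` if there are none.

1 → match
2 → match
3 → match
4 → match
5 → match
6 → match
7 → match
8 → match
9 → no match

1, 2, 3, 4, 5, 6, 7, 8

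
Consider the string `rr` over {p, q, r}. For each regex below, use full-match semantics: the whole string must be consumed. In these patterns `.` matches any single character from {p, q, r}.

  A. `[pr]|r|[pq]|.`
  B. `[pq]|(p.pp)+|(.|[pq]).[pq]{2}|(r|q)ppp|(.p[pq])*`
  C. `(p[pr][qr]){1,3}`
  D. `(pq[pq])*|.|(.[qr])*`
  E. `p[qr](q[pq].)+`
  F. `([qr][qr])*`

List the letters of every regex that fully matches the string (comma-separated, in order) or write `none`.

D, F

A → no match
B → no match
C → no match — must start with `p`
D → match
E → no match — must start with `p`
F → match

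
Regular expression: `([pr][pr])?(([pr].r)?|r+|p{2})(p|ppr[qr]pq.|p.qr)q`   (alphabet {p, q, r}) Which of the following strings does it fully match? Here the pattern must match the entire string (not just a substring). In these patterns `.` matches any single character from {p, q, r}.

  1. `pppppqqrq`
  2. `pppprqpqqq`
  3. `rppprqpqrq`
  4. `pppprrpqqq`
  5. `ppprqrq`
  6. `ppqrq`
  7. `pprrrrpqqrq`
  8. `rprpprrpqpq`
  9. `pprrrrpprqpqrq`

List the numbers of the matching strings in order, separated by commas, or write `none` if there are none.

1 → match
2 → match
3 → match
4 → match
5 → match
6 → match
7 → match
8 → match
9 → match

1, 2, 3, 4, 5, 6, 7, 8, 9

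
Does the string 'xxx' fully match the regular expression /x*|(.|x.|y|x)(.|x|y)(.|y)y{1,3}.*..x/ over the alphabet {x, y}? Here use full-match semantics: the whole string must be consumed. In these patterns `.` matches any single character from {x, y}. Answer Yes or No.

Yes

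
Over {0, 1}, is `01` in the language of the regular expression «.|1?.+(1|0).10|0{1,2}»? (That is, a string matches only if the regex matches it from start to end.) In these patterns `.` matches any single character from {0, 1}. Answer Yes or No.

No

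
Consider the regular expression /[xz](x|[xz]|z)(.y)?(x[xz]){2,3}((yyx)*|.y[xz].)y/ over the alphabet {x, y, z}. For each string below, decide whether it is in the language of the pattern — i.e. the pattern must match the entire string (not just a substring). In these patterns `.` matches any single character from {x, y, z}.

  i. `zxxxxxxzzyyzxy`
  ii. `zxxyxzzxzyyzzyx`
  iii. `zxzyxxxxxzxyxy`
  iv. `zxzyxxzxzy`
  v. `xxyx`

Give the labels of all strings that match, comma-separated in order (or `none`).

i → no match
ii → no match — must end with `y`
iii → no match
iv → no match
v → no match — must end with `y`

none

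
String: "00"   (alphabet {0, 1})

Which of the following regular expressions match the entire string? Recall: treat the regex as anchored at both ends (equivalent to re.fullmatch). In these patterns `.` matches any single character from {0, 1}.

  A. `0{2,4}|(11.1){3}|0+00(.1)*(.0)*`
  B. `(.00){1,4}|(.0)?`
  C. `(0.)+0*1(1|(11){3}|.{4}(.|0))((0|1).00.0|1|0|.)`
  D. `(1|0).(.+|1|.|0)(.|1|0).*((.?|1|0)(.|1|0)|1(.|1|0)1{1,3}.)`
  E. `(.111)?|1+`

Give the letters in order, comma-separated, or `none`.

A, B

A → match
B → match
C → no match
D → no match
E → no match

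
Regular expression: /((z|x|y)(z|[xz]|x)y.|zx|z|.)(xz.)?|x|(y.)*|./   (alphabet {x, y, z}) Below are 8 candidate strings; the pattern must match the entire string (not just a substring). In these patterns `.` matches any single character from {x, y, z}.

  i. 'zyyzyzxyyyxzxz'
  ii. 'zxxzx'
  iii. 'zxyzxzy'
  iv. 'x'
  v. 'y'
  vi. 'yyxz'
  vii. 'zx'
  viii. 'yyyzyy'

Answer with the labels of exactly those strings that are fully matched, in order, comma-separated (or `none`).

ii, iii, iv, v, vii, viii

i → no match
ii. 'zxxzx' → match
iii. 'zxyzxzy' → match
iv. 'x' → match
v. 'y' → match
vi. 'yyxz' → no match
vii. 'zx' → match
viii. 'yyyzyy' → match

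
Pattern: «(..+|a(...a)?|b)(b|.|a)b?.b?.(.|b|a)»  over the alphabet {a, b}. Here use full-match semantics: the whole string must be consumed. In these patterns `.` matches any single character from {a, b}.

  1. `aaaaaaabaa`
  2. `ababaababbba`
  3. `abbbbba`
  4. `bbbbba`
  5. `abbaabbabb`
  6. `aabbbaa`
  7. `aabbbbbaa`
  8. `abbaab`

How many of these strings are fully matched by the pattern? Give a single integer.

8

1. `aaaaaaabaa` → match
2. `ababaababbba` → match
3. `abbbbba` → match
4. `bbbbba` → match
5. `abbaabbabb` → match
6. `aabbbaa` → match
7. `aabbbbbaa` → match
8. `abbaab` → match
Total matched: 8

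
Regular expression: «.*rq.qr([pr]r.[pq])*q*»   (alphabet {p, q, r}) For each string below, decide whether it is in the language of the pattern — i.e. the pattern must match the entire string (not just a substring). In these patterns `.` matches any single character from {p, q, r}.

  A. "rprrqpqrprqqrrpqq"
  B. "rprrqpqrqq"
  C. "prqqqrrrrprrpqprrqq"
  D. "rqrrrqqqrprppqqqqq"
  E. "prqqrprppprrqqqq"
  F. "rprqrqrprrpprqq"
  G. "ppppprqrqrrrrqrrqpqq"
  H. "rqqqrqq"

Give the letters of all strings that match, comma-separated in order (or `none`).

A, B, C, D, F, G, H

A → match
B → match
C → match
D → match
E → no match
F → match
G → match
H → match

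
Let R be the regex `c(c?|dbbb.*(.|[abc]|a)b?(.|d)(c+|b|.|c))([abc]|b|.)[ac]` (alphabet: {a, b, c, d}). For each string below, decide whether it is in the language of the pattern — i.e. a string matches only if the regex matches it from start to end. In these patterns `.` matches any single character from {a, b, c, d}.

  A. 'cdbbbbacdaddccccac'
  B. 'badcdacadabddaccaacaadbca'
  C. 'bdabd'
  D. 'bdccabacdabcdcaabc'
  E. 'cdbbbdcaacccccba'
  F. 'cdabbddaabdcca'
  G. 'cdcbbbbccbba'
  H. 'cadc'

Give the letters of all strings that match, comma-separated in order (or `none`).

A → match
B → no match — must start with 'c'
C → no match — must start with 'c'
D → no match — must start with 'c'
E → match
F → no match
G → no match
H → no match

A, E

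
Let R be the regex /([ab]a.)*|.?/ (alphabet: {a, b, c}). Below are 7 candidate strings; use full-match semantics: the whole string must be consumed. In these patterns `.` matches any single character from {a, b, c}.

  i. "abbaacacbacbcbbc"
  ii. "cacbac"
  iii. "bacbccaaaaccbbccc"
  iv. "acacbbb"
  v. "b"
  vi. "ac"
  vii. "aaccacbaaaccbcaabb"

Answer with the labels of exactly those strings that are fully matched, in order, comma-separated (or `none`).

v

i → no match
ii → no match
iii → no match
iv → no match
v → match
vi → no match
vii → no match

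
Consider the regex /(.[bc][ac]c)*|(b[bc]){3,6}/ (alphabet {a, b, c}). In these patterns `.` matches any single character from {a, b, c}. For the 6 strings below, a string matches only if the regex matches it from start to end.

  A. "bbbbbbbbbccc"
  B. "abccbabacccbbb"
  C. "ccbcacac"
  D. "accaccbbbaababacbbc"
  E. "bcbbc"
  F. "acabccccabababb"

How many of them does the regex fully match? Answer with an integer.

A. "bbbbbbbbbccc" → no match
B → no match
C. "ccbcacac" → no match
D → no match
E. "bcbbc" → no match
F → no match
Total matched: 0

0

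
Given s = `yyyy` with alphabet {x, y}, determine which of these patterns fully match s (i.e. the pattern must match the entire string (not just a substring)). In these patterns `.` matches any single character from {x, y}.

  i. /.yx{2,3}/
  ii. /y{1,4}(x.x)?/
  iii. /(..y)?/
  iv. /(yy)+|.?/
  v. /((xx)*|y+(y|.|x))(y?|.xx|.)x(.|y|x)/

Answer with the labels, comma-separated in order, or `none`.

ii, iv

i → no match — must end with `x`
ii → match
iii → no match
iv → match
v → no match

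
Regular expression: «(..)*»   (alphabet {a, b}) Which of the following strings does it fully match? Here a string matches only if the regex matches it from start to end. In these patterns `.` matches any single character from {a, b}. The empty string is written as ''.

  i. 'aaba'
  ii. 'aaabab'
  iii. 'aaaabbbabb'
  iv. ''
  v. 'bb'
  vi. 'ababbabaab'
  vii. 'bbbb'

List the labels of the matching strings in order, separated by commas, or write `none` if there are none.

i → match
ii → match
iii → match
iv → match
v → match
vi → match
vii → match

i, ii, iii, iv, v, vi, vii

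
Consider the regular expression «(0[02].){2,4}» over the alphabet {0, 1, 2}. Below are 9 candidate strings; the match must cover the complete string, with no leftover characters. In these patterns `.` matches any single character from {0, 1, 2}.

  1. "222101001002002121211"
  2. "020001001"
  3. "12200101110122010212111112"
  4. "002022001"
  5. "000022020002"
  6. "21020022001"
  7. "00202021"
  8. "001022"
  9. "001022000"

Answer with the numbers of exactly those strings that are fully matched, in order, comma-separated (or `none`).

1 → no match — must start with "0"
2. "020001001" → match
3 → no match — must start with "0"
4. "002022001" → match
5. "000022020002" → match
6. "21020022001" → no match — must start with "0"
7. "00202021" → no match
8. "001022" → match
9. "001022000" → match

2, 4, 5, 8, 9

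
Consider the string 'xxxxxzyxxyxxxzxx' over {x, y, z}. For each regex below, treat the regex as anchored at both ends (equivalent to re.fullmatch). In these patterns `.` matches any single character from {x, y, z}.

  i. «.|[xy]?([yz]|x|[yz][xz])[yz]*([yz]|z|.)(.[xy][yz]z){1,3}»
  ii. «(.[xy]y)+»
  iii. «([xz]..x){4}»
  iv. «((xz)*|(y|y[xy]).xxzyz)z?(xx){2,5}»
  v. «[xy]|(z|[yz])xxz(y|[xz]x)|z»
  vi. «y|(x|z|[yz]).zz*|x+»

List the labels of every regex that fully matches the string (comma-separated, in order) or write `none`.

iii

i → no match
ii → no match — must end with 'y'
iii → match
iv → no match
v → no match
vi → no match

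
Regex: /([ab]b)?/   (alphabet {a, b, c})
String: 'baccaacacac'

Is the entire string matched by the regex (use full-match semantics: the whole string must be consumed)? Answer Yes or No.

No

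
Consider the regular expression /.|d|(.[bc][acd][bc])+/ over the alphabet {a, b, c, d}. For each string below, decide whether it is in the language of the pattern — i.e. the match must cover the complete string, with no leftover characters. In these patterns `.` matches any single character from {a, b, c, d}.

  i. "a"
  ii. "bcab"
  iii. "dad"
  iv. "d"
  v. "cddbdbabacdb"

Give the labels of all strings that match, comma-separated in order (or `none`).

i, ii, iv

i. "a" → match
ii. "bcab" → match
iii. "dad" → no match
iv. "d" → match
v. "cddbdbabacdb" → no match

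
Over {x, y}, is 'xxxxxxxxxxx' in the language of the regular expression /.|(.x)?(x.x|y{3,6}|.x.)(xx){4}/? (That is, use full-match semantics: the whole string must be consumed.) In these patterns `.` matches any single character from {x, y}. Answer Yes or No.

Yes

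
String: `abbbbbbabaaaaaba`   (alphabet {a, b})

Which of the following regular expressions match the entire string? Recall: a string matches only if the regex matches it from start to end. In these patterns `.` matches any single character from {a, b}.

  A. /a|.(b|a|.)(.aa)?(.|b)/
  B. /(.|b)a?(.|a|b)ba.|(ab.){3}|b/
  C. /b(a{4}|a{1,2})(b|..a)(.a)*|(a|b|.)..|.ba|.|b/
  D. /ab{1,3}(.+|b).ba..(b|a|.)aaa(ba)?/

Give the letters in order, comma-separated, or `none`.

A → no match
B → no match
C → no match
D → match

D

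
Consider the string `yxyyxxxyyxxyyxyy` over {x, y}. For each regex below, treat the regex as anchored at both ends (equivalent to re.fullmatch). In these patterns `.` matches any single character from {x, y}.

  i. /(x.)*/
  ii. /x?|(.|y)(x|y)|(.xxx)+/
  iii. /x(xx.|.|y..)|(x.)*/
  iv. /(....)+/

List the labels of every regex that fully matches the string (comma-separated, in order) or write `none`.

iv

i → no match
ii → no match
iii → no match
iv → match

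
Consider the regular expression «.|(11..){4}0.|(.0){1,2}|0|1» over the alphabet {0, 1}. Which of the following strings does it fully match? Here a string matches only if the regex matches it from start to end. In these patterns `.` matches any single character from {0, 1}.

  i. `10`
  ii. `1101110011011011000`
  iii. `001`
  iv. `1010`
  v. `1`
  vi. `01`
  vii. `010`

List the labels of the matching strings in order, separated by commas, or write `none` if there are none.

i → match
ii → no match
iii → no match
iv → match
v → match
vi → no match
vii → no match

i, iv, v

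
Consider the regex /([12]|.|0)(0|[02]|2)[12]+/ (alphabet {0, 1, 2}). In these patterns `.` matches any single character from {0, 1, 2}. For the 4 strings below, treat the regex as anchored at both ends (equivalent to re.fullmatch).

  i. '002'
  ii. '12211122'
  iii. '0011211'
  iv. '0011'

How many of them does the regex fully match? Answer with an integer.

i. '002' → match
ii. '12211122' → match
iii. '0011211' → match
iv. '0011' → match
Total matched: 4

4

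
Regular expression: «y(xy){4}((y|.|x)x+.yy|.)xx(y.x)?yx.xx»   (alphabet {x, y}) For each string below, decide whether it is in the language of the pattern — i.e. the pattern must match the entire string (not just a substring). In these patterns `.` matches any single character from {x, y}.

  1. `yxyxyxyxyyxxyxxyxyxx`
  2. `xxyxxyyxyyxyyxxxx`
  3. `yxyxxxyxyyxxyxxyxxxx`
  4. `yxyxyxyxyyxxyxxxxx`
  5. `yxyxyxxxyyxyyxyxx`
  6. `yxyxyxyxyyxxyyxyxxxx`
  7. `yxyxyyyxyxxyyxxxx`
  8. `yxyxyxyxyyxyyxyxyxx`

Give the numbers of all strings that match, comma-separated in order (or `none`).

1 → match
2 → no match — must start with `yxy`
3 → no match
4 → no match
5 → no match
6 → match
7 → no match
8 → no match

1, 6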